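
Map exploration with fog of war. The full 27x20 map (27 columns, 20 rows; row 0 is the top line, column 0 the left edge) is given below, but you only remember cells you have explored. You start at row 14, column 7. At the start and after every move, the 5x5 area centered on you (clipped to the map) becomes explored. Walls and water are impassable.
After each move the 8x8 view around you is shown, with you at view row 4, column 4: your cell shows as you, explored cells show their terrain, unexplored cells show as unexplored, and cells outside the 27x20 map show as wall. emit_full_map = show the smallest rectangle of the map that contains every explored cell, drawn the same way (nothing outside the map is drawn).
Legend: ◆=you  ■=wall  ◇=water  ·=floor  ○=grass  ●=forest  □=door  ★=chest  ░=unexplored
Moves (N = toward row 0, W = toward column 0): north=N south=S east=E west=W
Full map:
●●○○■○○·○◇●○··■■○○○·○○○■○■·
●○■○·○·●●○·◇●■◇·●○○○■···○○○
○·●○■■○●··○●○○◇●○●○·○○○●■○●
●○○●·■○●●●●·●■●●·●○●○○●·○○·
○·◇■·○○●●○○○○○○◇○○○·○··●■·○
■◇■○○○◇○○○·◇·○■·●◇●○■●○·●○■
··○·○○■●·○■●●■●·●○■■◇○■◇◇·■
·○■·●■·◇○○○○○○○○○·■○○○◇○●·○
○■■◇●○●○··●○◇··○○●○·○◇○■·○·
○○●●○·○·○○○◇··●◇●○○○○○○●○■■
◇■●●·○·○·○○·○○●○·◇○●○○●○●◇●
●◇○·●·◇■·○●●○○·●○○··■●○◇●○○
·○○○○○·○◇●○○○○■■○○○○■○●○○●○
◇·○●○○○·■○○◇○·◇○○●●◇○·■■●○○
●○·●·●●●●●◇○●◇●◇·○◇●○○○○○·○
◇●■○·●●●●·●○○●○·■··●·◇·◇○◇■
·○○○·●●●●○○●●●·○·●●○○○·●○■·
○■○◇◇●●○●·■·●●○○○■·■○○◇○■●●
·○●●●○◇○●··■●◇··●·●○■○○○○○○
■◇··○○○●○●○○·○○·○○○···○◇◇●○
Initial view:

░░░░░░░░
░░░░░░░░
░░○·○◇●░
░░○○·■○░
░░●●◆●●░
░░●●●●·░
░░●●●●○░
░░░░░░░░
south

░░░░░░░░
░░○·○◇●░
░░○○·■○░
░░●●●●●░
░░●●◆●·░
░░●●●●○░
░░●●○●·░
░░░░░░░░

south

░░○·○◇●░
░░○○·■○░
░░●●●●●░
░░●●●●·░
░░●●◆●○░
░░●●○●·░
░░○◇○●·░
░░░░░░░░

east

░○·○◇●░░
░○○·■○░░
░●●●●●◇░
░●●●●·●░
░●●●◆○○░
░●●○●·■░
░○◇○●··░
░░░░░░░░

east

○·○◇●░░░
○○·■○░░░
●●●●●◇○░
●●●●·●○░
●●●●◆○●░
●●○●·■·░
○◇○●··■░
░░░░░░░░

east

·○◇●░░░░
○·■○░░░░
●●●●◇○●░
●●●·●○○░
●●●○◆●●░
●○●·■·●░
◇○●··■●░
░░░░░░░░

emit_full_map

○·○◇●░░░
○○·■○░░░
●●●●●◇○●
●●●●·●○○
●●●●○◆●●
●●○●·■·●
○◇○●··■●

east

○◇●░░░░░
·■○░░░░░
●●●◇○●◇░
●●·●○○●░
●●○○◆●●░
○●·■·●●░
○●··■●◇░
░░░░░░░░

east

◇●░░░░░░
■○░░░░░░
●●◇○●◇●░
●·●○○●○░
●○○●◆●·░
●·■·●●○░
●··■●◇·░
░░░░░░░░

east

●░░░░░░░
○░░░░░░░
●◇○●◇●◇░
·●○○●○·░
○○●●◆·○░
·■·●●○○░
··■●◇··░
░░░░░░░░

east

░░░░░░░░
░░░░░░░░
◇○●◇●◇·░
●○○●○·■░
○●●●◆○·░
■·●●○○○░
·■●◇··●░
░░░░░░░░

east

░░░░░░░░
░░░░░░░░
○●◇●◇·○░
○○●○·■·░
●●●·◆·●░
·●●○○○■░
■●◇··●·░
░░░░░░░░

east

░░░░░░░░
░░░░░░░░
●◇●◇·○◇░
○●○·■··░
●●·○◆●●░
●●○○○■·░
●◇··●·●░
░░░░░░░░

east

░░░░░░░░
░░░░░░░░
◇●◇·○◇●░
●○·■··●░
●·○·◆●○░
●○○○■·■░
◇··●·●○░
░░░░░░░░

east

░░░░░░░░
░░░░░░░░
●◇·○◇●○░
○·■··●·░
·○·●◆○○░
○○○■·■○░
··●·●○■░
░░░░░░░░

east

░░░░░░░░
░░░░░░░░
◇·○◇●○○░
·■··●·◇░
○·●●◆○○░
○○■·■○○░
·●·●○■○░
░░░░░░░░

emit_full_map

○·○◇●░░░░░░░░░░░░
○○·■○░░░░░░░░░░░░
●●●●●◇○●◇●◇·○◇●○○
●●●●·●○○●○·■··●·◇
●●●●○○●●●·○·●●◆○○
●●○●·■·●●○○○■·■○○
○◇○●··■●◇··●·●○■○

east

░░░░░░░░
░░░░░░░░
·○◇●○○○░
■··●·◇·░
·●●○◆○·░
○■·■○○◇░
●·●○■○○░
░░░░░░░░

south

░░░░░░░░
·○◇●○○○░
■··●·◇·░
·●●○○○·░
○■·■◆○◇░
●·●○■○○░
░░○···○░
■■■■■■■■

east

░░░░░░░░
○◇●○○○░░
··●·◇·◇░
●●○○○·●░
■·■○◆◇○░
·●○■○○○░
░○···○◇░
■■■■■■■■

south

○◇●○○○░░
··●·◇·◇░
●●○○○·●░
■·■○○◇○░
·●○■◆○○░
░○···○◇░
■■■■■■■■
■■■■■■■■

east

◇●○○○░░░
·●·◇·◇░░
●○○○·●○░
·■○○◇○■░
●○■○◆○○░
○···○◇◇░
■■■■■■■■
■■■■■■■■

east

●○○○░░░░
●·◇·◇░░░
○○○·●○■░
■○○◇○■●░
○■○○◆○○░
···○◇◇●░
■■■■■■■■
■■■■■■■■

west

◇●○○○░░░
·●·◇·◇░░
●○○○·●○■
·■○○◇○■●
●○■○◆○○○
○···○◇◇●
■■■■■■■■
■■■■■■■■

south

·●·◇·◇░░
●○○○·●○■
·■○○◇○■●
●○■○○○○○
○···◆◇◇●
■■■■■■■■
■■■■■■■■
■■■■■■■■

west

··●·◇·◇░
●●○○○·●○
■·■○○◇○■
·●○■○○○○
░○··◆○◇◇
■■■■■■■■
■■■■■■■■
■■■■■■■■

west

■··●·◇·◇
·●●○○○·●
○■·■○○◇○
●·●○■○○○
░░○·◆·○◇
■■■■■■■■
■■■■■■■■
■■■■■■■■

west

·■··●·◇·
○·●●○○○·
○○■·■○○◇
·●·●○■○○
░░○○◆··○
■■■■■■■■
■■■■■■■■
■■■■■■■■

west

○·■··●·◇
·○·●●○○○
○○○■·■○○
··●·●○■○
░░○○◆···
■■■■■■■■
■■■■■■■■
■■■■■■■■

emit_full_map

○·○◇●░░░░░░░░░░░░░░░░
○○·■○░░░░░░░░░░░░░░░░
●●●●●◇○●◇●◇·○◇●○○○░░░
●●●●·●○○●○·■··●·◇·◇░░
●●●●○○●●●·○·●●○○○·●○■
●●○●·■·●●○○○■·■○○◇○■●
○◇○●··■●◇··●·●○■○○○○○
░░░░░░░░░░░○○◆···○◇◇●

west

●○·■··●·
●·○·●●○○
●○○○■·■○
◇··●·●○■
░░·○◆○··
■■■■■■■■
■■■■■■■■
■■■■■■■■

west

○●○·■··●
●●·○·●●○
●●○○○■·■
●◇··●·●○
░░○·◆○○·
■■■■■■■■
■■■■■■■■
■■■■■■■■

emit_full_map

○·○◇●░░░░░░░░░░░░░░░░
○○·■○░░░░░░░░░░░░░░░░
●●●●●◇○●◇●◇·○◇●○○○░░░
●●●●·●○○●○·■··●·◇·◇░░
●●●●○○●●●·○·●●○○○·●○■
●●○●·■·●●○○○■·■○○◇○■●
○◇○●··■●◇··●·●○■○○○○○
░░░░░░░░░○·◆○○···○◇◇●


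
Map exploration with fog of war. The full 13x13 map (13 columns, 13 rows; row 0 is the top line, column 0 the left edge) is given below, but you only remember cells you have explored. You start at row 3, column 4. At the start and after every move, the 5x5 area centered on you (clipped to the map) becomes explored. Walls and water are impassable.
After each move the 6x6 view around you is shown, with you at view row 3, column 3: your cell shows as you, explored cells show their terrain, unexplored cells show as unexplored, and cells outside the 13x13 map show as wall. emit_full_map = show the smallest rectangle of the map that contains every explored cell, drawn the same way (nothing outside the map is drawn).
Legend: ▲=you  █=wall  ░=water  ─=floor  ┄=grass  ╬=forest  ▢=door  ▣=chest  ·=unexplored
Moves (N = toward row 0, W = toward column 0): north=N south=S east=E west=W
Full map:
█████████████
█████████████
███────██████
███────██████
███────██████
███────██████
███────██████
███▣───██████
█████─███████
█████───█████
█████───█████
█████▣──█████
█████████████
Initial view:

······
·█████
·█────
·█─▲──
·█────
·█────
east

······
██████
█────█
█──▲─█
█────█
█────█

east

······
██████
────██
───▲██
────██
────██

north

██████
·█████
██████
───▲██
────██
────██

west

██████
·█████
██████
█──▲─█
█────█
█────█

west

██████
·█████
·█████
·█─▲──
·█────
·█────

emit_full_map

███████
███████
█─▲──██
█────██
█────██
█────██

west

██████
·█████
·█████
·██▲──
·██───
·██───

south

·█████
·█████
·██───
·██▲──
·██───
·██───

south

·█████
·██───
·██───
·██▲──
·██───
·██───

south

·██───
·██───
·██───
·██▲──
·██───
·██▣──

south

·██───
·██───
·██───
·██▲──
·██▣──
·████─

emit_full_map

████████
████████
██────██
██────██
██────██
██────██
██▲──···
██▣──···
████─···

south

·██───
·██───
·██───
·██▲──
·████─
·████─

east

██────
██────
██────
██▣▲──
████─█
████──

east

█────█
█────█
█────█
█▣─▲─█
███─██
███───

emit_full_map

████████
████████
██────██
██────██
██────██
██────██
██────█·
██▣─▲─█·
████─██·
████───·


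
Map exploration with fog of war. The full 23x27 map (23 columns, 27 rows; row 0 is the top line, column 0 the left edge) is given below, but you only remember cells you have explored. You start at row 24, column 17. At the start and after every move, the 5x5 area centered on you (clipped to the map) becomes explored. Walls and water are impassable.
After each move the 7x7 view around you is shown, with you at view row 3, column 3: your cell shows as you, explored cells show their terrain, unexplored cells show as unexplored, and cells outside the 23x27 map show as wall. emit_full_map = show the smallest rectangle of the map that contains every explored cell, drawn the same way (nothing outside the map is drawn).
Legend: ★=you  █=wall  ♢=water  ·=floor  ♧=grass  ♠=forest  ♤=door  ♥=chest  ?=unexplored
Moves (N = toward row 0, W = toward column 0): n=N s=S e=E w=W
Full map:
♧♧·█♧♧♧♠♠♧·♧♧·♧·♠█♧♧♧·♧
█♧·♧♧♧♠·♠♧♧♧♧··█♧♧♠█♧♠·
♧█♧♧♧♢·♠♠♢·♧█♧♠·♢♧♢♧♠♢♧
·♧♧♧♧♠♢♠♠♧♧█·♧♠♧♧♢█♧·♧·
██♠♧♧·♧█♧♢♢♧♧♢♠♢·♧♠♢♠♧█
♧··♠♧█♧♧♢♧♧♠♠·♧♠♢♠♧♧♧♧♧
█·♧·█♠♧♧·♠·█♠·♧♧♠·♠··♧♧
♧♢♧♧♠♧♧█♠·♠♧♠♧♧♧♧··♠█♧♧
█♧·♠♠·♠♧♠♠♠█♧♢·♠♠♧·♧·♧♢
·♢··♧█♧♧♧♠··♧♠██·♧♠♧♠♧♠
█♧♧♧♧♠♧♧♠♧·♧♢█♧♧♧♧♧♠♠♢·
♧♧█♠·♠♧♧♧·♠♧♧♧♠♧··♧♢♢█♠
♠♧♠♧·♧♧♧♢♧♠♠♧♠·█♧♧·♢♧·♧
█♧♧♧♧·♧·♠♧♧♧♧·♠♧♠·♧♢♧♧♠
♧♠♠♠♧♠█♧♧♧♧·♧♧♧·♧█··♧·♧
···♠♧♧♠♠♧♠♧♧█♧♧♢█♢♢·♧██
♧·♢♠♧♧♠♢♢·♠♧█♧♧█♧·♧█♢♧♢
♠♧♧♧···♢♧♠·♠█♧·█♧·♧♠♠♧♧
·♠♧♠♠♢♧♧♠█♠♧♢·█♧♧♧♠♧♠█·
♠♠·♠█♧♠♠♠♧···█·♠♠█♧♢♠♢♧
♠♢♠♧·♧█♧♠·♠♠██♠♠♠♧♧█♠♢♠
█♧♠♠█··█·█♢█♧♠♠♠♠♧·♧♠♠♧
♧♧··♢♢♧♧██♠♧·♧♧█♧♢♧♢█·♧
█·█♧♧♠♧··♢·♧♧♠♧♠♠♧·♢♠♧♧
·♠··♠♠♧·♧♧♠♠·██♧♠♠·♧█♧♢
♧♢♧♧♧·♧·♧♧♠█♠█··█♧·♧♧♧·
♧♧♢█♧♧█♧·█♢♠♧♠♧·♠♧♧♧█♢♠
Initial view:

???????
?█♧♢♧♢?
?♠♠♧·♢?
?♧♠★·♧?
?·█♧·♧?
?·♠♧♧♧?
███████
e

???????
█♧♢♧♢█?
♠♠♧·♢♠?
♧♠♠★♧█?
·█♧·♧♧?
·♠♧♧♧█?
███████

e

???????
♧♢♧♢█·?
♠♧·♢♠♧?
♠♠·★█♧?
█♧·♧♧♧?
♠♧♧♧█♢?
███████

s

♧♢♧♢█·?
♠♧·♢♠♧?
♠♠·♧█♧?
█♧·★♧♧?
♠♧♧♧█♢?
███████
███████

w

█♧♢♧♢█·
♠♠♧·♢♠♧
♧♠♠·♧█♧
·█♧★♧♧♧
·♠♧♧♧█♢
███████
███████

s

♠♠♧·♢♠♧
♧♠♠·♧█♧
·█♧·♧♧♧
·♠♧★♧█♢
███████
███████
███████

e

♠♧·♢♠♧?
♠♠·♧█♧?
█♧·♧♧♧?
♠♧♧★█♢?
███████
███████
███████

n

♧♢♧♢█·?
♠♧·♢♠♧?
♠♠·♧█♧?
█♧·★♧♧?
♠♧♧♧█♢?
███████
███████

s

♠♧·♢♠♧?
♠♠·♧█♧?
█♧·♧♧♧?
♠♧♧★█♢?
███████
███████
███████

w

♠♠♧·♢♠♧
♧♠♠·♧█♧
·█♧·♧♧♧
·♠♧★♧█♢
███████
███████
███████

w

?♠♠♧·♢♠
?♧♠♠·♧█
?·█♧·♧♧
?·♠★♧♧█
███████
███████
███████

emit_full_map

█♧♢♧♢█·
♠♠♧·♢♠♧
♧♠♠·♧█♧
·█♧·♧♧♧
·♠★♧♧█♢

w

??♠♠♧·♢
?█♧♠♠·♧
?··█♧·♧
?♧·★♧♧♧
███████
███████
███████

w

???♠♠♧·
?██♧♠♠·
?█··█♧·
?♠♧★♠♧♧
███████
███████
███████

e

??♠♠♧·♢
██♧♠♠·♧
█··█♧·♧
♠♧·★♧♧♧
███████
███████
███████

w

???♠♠♧·
?██♧♠♠·
?█··█♧·
?♠♧★♠♧♧
███████
███████
███████

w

????♠♠♧
?·██♧♠♠
?♠█··█♧
?♧♠★·♠♧
███████
███████
███████

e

???♠♠♧·
·██♧♠♠·
♠█··█♧·
♧♠♧★♠♧♧
███████
███████
███████

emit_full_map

???█♧♢♧♢█·
???♠♠♧·♢♠♧
·██♧♠♠·♧█♧
♠█··█♧·♧♧♧
♧♠♧★♠♧♧♧█♢

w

????♠♠♧
?·██♧♠♠
?♠█··█♧
?♧♠★·♠♧
███████
███████
███████

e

???♠♠♧·
·██♧♠♠·
♠█··█♧·
♧♠♧★♠♧♧
███████
███████
███████

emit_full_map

???█♧♢♧♢█·
???♠♠♧·♢♠♧
·██♧♠♠·♧█♧
♠█··█♧·♧♧♧
♧♠♧★♠♧♧♧█♢


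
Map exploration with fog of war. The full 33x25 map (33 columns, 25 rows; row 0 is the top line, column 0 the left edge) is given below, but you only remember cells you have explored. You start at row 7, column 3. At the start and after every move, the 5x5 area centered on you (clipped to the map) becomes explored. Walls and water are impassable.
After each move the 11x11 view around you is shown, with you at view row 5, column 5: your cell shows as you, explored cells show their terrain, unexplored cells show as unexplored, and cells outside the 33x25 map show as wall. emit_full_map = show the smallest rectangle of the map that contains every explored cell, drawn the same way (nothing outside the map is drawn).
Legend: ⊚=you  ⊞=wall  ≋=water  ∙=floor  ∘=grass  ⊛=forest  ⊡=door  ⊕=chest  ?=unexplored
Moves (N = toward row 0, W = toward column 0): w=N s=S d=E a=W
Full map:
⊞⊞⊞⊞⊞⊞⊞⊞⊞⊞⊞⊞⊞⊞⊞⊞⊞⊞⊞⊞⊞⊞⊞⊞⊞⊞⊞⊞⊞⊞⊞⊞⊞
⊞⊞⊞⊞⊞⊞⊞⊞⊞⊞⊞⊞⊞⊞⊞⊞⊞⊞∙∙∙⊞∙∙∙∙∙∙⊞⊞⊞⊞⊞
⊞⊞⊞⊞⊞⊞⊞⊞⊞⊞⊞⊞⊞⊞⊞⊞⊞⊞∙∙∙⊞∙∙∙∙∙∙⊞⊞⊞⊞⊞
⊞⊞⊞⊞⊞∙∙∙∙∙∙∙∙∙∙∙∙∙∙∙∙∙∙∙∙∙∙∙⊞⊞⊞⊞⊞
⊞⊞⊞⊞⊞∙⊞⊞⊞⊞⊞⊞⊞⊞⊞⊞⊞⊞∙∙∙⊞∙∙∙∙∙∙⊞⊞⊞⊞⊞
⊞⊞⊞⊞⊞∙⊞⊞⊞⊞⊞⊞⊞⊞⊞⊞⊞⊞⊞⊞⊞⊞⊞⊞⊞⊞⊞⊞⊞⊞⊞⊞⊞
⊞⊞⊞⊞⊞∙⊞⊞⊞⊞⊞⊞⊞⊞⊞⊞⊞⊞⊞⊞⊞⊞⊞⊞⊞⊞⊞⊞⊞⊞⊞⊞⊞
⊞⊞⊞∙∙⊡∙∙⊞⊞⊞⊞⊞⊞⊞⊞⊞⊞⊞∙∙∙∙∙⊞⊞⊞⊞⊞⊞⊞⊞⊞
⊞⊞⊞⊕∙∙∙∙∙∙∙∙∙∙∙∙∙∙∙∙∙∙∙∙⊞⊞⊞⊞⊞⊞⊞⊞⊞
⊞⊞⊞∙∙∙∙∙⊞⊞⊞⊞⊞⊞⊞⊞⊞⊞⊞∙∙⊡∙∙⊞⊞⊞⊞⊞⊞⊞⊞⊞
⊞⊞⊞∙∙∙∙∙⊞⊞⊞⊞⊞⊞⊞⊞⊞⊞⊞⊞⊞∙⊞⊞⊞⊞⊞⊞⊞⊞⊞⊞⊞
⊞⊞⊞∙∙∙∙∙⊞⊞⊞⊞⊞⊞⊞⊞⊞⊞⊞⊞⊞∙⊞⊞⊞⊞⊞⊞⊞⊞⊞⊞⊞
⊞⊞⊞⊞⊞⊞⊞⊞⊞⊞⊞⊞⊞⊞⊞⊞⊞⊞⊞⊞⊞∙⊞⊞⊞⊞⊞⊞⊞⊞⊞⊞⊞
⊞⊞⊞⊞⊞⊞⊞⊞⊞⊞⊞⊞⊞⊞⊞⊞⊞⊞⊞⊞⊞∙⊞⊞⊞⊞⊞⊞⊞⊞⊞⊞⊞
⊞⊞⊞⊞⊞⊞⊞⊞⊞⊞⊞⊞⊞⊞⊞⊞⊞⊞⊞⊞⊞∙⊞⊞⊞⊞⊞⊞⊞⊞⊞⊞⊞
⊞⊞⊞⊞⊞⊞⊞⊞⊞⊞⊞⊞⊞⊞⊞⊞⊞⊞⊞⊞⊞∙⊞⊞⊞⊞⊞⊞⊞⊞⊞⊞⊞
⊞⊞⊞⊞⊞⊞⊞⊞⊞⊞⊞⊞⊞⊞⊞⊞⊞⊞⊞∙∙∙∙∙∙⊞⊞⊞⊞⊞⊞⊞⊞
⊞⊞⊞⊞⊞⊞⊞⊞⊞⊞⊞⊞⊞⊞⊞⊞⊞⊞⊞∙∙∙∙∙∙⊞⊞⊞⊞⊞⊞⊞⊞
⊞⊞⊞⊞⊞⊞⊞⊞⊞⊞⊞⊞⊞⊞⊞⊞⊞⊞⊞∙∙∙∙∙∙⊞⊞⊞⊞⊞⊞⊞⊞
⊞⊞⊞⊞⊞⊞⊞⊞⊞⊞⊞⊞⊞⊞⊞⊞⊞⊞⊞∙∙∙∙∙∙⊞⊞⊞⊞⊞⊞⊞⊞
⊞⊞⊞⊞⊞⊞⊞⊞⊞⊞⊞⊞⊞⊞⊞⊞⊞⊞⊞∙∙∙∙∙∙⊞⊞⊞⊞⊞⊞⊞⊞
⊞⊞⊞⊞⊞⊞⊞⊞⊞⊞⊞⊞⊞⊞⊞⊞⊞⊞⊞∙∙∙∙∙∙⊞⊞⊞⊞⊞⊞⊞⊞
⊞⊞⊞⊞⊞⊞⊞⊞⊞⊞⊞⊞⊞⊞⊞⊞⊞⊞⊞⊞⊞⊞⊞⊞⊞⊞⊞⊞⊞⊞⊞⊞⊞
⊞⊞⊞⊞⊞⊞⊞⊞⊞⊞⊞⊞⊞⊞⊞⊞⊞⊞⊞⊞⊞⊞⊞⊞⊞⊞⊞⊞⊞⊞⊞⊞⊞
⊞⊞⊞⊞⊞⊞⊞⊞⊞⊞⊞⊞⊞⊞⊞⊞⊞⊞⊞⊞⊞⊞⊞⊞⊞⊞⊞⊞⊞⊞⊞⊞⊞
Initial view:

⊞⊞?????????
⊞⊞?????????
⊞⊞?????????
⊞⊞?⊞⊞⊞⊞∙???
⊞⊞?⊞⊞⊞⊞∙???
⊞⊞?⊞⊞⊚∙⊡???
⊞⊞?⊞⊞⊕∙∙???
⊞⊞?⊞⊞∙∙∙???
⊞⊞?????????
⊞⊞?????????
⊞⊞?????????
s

⊞⊞?????????
⊞⊞?????????
⊞⊞?⊞⊞⊞⊞∙???
⊞⊞?⊞⊞⊞⊞∙???
⊞⊞?⊞⊞∙∙⊡???
⊞⊞?⊞⊞⊚∙∙???
⊞⊞?⊞⊞∙∙∙???
⊞⊞?⊞⊞∙∙∙???
⊞⊞?????????
⊞⊞?????????
⊞⊞?????????

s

⊞⊞?????????
⊞⊞?⊞⊞⊞⊞∙???
⊞⊞?⊞⊞⊞⊞∙???
⊞⊞?⊞⊞∙∙⊡???
⊞⊞?⊞⊞⊕∙∙???
⊞⊞?⊞⊞⊚∙∙???
⊞⊞?⊞⊞∙∙∙???
⊞⊞?⊞⊞∙∙∙???
⊞⊞?????????
⊞⊞?????????
⊞⊞?????????

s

⊞⊞?⊞⊞⊞⊞∙???
⊞⊞?⊞⊞⊞⊞∙???
⊞⊞?⊞⊞∙∙⊡???
⊞⊞?⊞⊞⊕∙∙???
⊞⊞?⊞⊞∙∙∙???
⊞⊞?⊞⊞⊚∙∙???
⊞⊞?⊞⊞∙∙∙???
⊞⊞?⊞⊞⊞⊞⊞???
⊞⊞?????????
⊞⊞?????????
⊞⊞?????????

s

⊞⊞?⊞⊞⊞⊞∙???
⊞⊞?⊞⊞∙∙⊡???
⊞⊞?⊞⊞⊕∙∙???
⊞⊞?⊞⊞∙∙∙???
⊞⊞?⊞⊞∙∙∙???
⊞⊞?⊞⊞⊚∙∙???
⊞⊞?⊞⊞⊞⊞⊞???
⊞⊞?⊞⊞⊞⊞⊞???
⊞⊞?????????
⊞⊞?????????
⊞⊞?????????

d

⊞?⊞⊞⊞⊞∙????
⊞?⊞⊞∙∙⊡????
⊞?⊞⊞⊕∙∙????
⊞?⊞⊞∙∙∙∙???
⊞?⊞⊞∙∙∙∙???
⊞?⊞⊞∙⊚∙∙???
⊞?⊞⊞⊞⊞⊞⊞???
⊞?⊞⊞⊞⊞⊞⊞???
⊞??????????
⊞??????????
⊞??????????

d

?⊞⊞⊞⊞∙?????
?⊞⊞∙∙⊡?????
?⊞⊞⊕∙∙?????
?⊞⊞∙∙∙∙∙???
?⊞⊞∙∙∙∙∙???
?⊞⊞∙∙⊚∙∙???
?⊞⊞⊞⊞⊞⊞⊞???
?⊞⊞⊞⊞⊞⊞⊞???
???????????
???????????
???????????

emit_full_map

⊞⊞⊞⊞∙??
⊞⊞⊞⊞∙??
⊞⊞∙∙⊡??
⊞⊞⊕∙∙??
⊞⊞∙∙∙∙∙
⊞⊞∙∙∙∙∙
⊞⊞∙∙⊚∙∙
⊞⊞⊞⊞⊞⊞⊞
⊞⊞⊞⊞⊞⊞⊞

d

⊞⊞⊞⊞∙??????
⊞⊞∙∙⊡??????
⊞⊞⊕∙∙??????
⊞⊞∙∙∙∙∙⊞???
⊞⊞∙∙∙∙∙⊞???
⊞⊞∙∙∙⊚∙⊞???
⊞⊞⊞⊞⊞⊞⊞⊞???
⊞⊞⊞⊞⊞⊞⊞⊞???
???????????
???????????
???????????

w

⊞⊞⊞⊞∙??????
⊞⊞⊞⊞∙??????
⊞⊞∙∙⊡??????
⊞⊞⊕∙∙∙∙∙???
⊞⊞∙∙∙∙∙⊞???
⊞⊞∙∙∙⊚∙⊞???
⊞⊞∙∙∙∙∙⊞???
⊞⊞⊞⊞⊞⊞⊞⊞???
⊞⊞⊞⊞⊞⊞⊞⊞???
???????????
???????????

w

???????????
⊞⊞⊞⊞∙??????
⊞⊞⊞⊞∙??????
⊞⊞∙∙⊡∙∙⊞???
⊞⊞⊕∙∙∙∙∙???
⊞⊞∙∙∙⊚∙⊞???
⊞⊞∙∙∙∙∙⊞???
⊞⊞∙∙∙∙∙⊞???
⊞⊞⊞⊞⊞⊞⊞⊞???
⊞⊞⊞⊞⊞⊞⊞⊞???
???????????

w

???????????
???????????
⊞⊞⊞⊞∙??????
⊞⊞⊞⊞∙⊞⊞⊞???
⊞⊞∙∙⊡∙∙⊞???
⊞⊞⊕∙∙⊚∙∙???
⊞⊞∙∙∙∙∙⊞???
⊞⊞∙∙∙∙∙⊞???
⊞⊞∙∙∙∙∙⊞???
⊞⊞⊞⊞⊞⊞⊞⊞???
⊞⊞⊞⊞⊞⊞⊞⊞???

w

???????????
???????????
???????????
⊞⊞⊞⊞∙⊞⊞⊞???
⊞⊞⊞⊞∙⊞⊞⊞???
⊞⊞∙∙⊡⊚∙⊞???
⊞⊞⊕∙∙∙∙∙???
⊞⊞∙∙∙∙∙⊞???
⊞⊞∙∙∙∙∙⊞???
⊞⊞∙∙∙∙∙⊞???
⊞⊞⊞⊞⊞⊞⊞⊞???

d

???????????
???????????
???????????
⊞⊞⊞∙⊞⊞⊞⊞???
⊞⊞⊞∙⊞⊞⊞⊞???
⊞∙∙⊡∙⊚⊞⊞???
⊞⊕∙∙∙∙∙∙???
⊞∙∙∙∙∙⊞⊞???
⊞∙∙∙∙∙⊞????
⊞∙∙∙∙∙⊞????
⊞⊞⊞⊞⊞⊞⊞????

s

???????????
???????????
⊞⊞⊞∙⊞⊞⊞⊞???
⊞⊞⊞∙⊞⊞⊞⊞???
⊞∙∙⊡∙∙⊞⊞???
⊞⊕∙∙∙⊚∙∙???
⊞∙∙∙∙∙⊞⊞???
⊞∙∙∙∙∙⊞⊞???
⊞∙∙∙∙∙⊞????
⊞⊞⊞⊞⊞⊞⊞????
⊞⊞⊞⊞⊞⊞⊞????

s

???????????
⊞⊞⊞∙⊞⊞⊞⊞???
⊞⊞⊞∙⊞⊞⊞⊞???
⊞∙∙⊡∙∙⊞⊞???
⊞⊕∙∙∙∙∙∙???
⊞∙∙∙∙⊚⊞⊞???
⊞∙∙∙∙∙⊞⊞???
⊞∙∙∙∙∙⊞⊞???
⊞⊞⊞⊞⊞⊞⊞????
⊞⊞⊞⊞⊞⊞⊞????
???????????

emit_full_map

⊞⊞⊞⊞∙⊞⊞⊞⊞
⊞⊞⊞⊞∙⊞⊞⊞⊞
⊞⊞∙∙⊡∙∙⊞⊞
⊞⊞⊕∙∙∙∙∙∙
⊞⊞∙∙∙∙⊚⊞⊞
⊞⊞∙∙∙∙∙⊞⊞
⊞⊞∙∙∙∙∙⊞⊞
⊞⊞⊞⊞⊞⊞⊞⊞?
⊞⊞⊞⊞⊞⊞⊞⊞?

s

⊞⊞⊞∙⊞⊞⊞⊞???
⊞⊞⊞∙⊞⊞⊞⊞???
⊞∙∙⊡∙∙⊞⊞???
⊞⊕∙∙∙∙∙∙???
⊞∙∙∙∙∙⊞⊞???
⊞∙∙∙∙⊚⊞⊞???
⊞∙∙∙∙∙⊞⊞???
⊞⊞⊞⊞⊞⊞⊞⊞???
⊞⊞⊞⊞⊞⊞⊞????
???????????
???????????

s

⊞⊞⊞∙⊞⊞⊞⊞???
⊞∙∙⊡∙∙⊞⊞???
⊞⊕∙∙∙∙∙∙???
⊞∙∙∙∙∙⊞⊞???
⊞∙∙∙∙∙⊞⊞???
⊞∙∙∙∙⊚⊞⊞???
⊞⊞⊞⊞⊞⊞⊞⊞???
⊞⊞⊞⊞⊞⊞⊞⊞???
???????????
???????????
???????????

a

⊞⊞⊞⊞∙⊞⊞⊞⊞??
⊞⊞∙∙⊡∙∙⊞⊞??
⊞⊞⊕∙∙∙∙∙∙??
⊞⊞∙∙∙∙∙⊞⊞??
⊞⊞∙∙∙∙∙⊞⊞??
⊞⊞∙∙∙⊚∙⊞⊞??
⊞⊞⊞⊞⊞⊞⊞⊞⊞??
⊞⊞⊞⊞⊞⊞⊞⊞⊞??
???????????
???????????
???????????

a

?⊞⊞⊞⊞∙⊞⊞⊞⊞?
?⊞⊞∙∙⊡∙∙⊞⊞?
?⊞⊞⊕∙∙∙∙∙∙?
?⊞⊞∙∙∙∙∙⊞⊞?
?⊞⊞∙∙∙∙∙⊞⊞?
?⊞⊞∙∙⊚∙∙⊞⊞?
?⊞⊞⊞⊞⊞⊞⊞⊞⊞?
?⊞⊞⊞⊞⊞⊞⊞⊞⊞?
???????????
???????????
???????????

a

⊞?⊞⊞⊞⊞∙⊞⊞⊞⊞
⊞?⊞⊞∙∙⊡∙∙⊞⊞
⊞?⊞⊞⊕∙∙∙∙∙∙
⊞?⊞⊞∙∙∙∙∙⊞⊞
⊞?⊞⊞∙∙∙∙∙⊞⊞
⊞?⊞⊞∙⊚∙∙∙⊞⊞
⊞?⊞⊞⊞⊞⊞⊞⊞⊞⊞
⊞?⊞⊞⊞⊞⊞⊞⊞⊞⊞
⊞??????????
⊞??????????
⊞??????????

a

⊞⊞?⊞⊞⊞⊞∙⊞⊞⊞
⊞⊞?⊞⊞∙∙⊡∙∙⊞
⊞⊞?⊞⊞⊕∙∙∙∙∙
⊞⊞?⊞⊞∙∙∙∙∙⊞
⊞⊞?⊞⊞∙∙∙∙∙⊞
⊞⊞?⊞⊞⊚∙∙∙∙⊞
⊞⊞?⊞⊞⊞⊞⊞⊞⊞⊞
⊞⊞?⊞⊞⊞⊞⊞⊞⊞⊞
⊞⊞?????????
⊞⊞?????????
⊞⊞?????????

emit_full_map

⊞⊞⊞⊞∙⊞⊞⊞⊞
⊞⊞⊞⊞∙⊞⊞⊞⊞
⊞⊞∙∙⊡∙∙⊞⊞
⊞⊞⊕∙∙∙∙∙∙
⊞⊞∙∙∙∙∙⊞⊞
⊞⊞∙∙∙∙∙⊞⊞
⊞⊞⊚∙∙∙∙⊞⊞
⊞⊞⊞⊞⊞⊞⊞⊞⊞
⊞⊞⊞⊞⊞⊞⊞⊞⊞


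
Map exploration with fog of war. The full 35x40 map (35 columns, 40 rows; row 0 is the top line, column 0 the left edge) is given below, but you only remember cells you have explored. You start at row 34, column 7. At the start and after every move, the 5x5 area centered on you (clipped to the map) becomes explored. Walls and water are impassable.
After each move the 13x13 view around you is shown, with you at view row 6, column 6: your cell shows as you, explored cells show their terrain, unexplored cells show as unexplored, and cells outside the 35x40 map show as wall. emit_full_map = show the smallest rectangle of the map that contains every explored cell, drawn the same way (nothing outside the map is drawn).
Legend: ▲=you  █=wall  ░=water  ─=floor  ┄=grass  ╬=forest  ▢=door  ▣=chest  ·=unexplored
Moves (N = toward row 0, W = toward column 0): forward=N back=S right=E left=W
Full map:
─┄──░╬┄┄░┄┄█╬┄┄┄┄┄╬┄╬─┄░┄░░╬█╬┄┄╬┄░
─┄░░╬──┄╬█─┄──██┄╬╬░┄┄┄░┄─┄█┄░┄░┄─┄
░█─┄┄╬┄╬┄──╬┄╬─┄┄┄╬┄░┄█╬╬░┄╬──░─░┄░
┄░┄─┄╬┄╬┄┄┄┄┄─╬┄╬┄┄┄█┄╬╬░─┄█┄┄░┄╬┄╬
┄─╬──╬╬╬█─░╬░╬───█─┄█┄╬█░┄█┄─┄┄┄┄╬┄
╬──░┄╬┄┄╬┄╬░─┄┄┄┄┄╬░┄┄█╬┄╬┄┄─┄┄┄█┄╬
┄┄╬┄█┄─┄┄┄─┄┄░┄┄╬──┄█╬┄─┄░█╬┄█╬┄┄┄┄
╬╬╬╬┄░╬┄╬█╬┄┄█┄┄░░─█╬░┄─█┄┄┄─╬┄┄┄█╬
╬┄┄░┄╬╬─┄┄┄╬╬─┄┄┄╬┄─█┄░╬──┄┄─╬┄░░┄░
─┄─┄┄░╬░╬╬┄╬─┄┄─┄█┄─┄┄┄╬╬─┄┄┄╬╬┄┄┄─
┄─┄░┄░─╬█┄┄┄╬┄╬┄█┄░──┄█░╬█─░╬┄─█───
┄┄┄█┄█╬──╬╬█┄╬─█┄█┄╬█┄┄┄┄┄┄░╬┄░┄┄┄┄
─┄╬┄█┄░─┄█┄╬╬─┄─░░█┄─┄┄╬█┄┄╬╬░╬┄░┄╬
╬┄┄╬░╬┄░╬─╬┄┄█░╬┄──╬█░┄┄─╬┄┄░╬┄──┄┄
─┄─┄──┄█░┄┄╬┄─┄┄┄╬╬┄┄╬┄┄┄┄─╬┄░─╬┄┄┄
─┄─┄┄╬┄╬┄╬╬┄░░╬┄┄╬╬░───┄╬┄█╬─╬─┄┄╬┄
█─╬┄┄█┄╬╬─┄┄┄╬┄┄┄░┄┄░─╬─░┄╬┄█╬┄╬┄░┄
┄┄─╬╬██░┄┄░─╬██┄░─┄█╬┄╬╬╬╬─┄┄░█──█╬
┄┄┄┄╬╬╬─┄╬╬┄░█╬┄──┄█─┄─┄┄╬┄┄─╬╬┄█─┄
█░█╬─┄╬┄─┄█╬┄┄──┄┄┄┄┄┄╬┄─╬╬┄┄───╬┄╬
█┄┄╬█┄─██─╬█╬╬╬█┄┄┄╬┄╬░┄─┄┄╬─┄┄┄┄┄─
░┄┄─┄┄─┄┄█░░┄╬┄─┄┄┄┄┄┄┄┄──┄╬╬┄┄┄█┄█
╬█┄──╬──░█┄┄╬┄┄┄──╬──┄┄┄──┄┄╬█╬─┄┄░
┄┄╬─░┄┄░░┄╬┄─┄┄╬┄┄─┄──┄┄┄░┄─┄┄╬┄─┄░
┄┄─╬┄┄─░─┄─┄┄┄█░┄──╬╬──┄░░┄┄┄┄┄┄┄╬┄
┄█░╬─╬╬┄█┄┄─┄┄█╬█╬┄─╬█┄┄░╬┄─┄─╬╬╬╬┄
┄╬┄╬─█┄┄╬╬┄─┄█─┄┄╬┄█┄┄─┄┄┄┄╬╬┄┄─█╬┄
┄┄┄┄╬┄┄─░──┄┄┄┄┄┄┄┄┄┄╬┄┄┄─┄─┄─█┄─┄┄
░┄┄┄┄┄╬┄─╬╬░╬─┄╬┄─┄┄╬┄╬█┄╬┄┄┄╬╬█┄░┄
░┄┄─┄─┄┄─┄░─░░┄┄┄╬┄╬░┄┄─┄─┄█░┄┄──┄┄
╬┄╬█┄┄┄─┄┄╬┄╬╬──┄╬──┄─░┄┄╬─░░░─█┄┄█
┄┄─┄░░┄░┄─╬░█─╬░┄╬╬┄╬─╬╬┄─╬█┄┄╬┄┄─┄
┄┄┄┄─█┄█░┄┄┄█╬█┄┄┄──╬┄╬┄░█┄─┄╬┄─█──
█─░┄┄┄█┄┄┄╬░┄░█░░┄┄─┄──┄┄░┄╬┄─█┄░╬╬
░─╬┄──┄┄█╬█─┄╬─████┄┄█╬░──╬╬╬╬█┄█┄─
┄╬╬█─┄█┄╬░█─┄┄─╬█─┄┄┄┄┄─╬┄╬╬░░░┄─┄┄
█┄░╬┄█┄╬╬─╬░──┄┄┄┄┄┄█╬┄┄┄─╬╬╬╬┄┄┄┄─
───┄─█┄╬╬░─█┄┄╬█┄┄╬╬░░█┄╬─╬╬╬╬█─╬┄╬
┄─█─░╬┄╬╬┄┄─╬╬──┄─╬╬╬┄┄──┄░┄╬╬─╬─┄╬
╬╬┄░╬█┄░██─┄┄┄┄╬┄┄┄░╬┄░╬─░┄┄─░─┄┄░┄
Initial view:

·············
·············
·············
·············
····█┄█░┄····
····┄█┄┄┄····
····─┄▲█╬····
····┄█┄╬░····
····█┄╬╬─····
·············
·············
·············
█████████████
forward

·············
·············
·············
·············
····░┄░┄─····
····█┄█░┄····
····┄█▲┄┄····
····─┄┄█╬····
····┄█┄╬░····
····█┄╬╬─····
·············
·············
·············

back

·············
·············
·············
····░┄░┄─····
····█┄█░┄····
····┄█┄┄┄····
····─┄▲█╬····
····┄█┄╬░····
····█┄╬╬─····
·············
·············
·············
█████████████

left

·············
·············
·············
·····░┄░┄─···
····─█┄█░┄···
····┄┄█┄┄┄···
····──▲┄█╬···
····─┄█┄╬░···
····┄█┄╬╬─···
·············
·············
·············
█████████████

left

█············
█············
█············
█·····░┄░┄─··
█···┄─█┄█░┄··
█···┄┄┄█┄┄┄··
█···┄─▲┄┄█╬··
█···█─┄█┄╬░··
█···╬┄█┄╬╬─··
█············
█············
█············
█████████████

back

█············
█············
█·····░┄░┄─··
█···┄─█┄█░┄··
█···┄┄┄█┄┄┄··
█···┄──┄┄█╬··
█···█─▲█┄╬░··
█···╬┄█┄╬╬─··
█···┄─█┄╬····
█············
█············
█████████████
█████████████

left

██···········
██···········
██·····░┄░┄─·
██···┄─█┄█░┄·
██··░┄┄┄█┄┄┄·
██··╬┄──┄┄█╬·
██··╬█▲┄█┄╬░·
██··░╬┄█┄╬╬─·
██··─┄─█┄╬···
██···········
██···········
█████████████
█████████████

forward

██···········
██···········
██···········
██·····░┄░┄─·
██··┄┄─█┄█░┄·
██··░┄┄┄█┄┄┄·
██··╬┄▲─┄┄█╬·
██··╬█─┄█┄╬░·
██··░╬┄█┄╬╬─·
██··─┄─█┄╬···
██···········
██···········
█████████████

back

██···········
██···········
██·····░┄░┄─·
██··┄┄─█┄█░┄·
██··░┄┄┄█┄┄┄·
██··╬┄──┄┄█╬·
██··╬█▲┄█┄╬░·
██··░╬┄█┄╬╬─·
██··─┄─█┄╬···
██···········
██···········
█████████████
█████████████

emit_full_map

···░┄░┄─
┄┄─█┄█░┄
░┄┄┄█┄┄┄
╬┄──┄┄█╬
╬█▲┄█┄╬░
░╬┄█┄╬╬─
─┄─█┄╬··

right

█············
█············
█·····░┄░┄─··
█··┄┄─█┄█░┄··
█··░┄┄┄█┄┄┄··
█··╬┄──┄┄█╬··
█··╬█─▲█┄╬░··
█··░╬┄█┄╬╬─··
█··─┄─█┄╬····
█············
█············
█████████████
█████████████

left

██···········
██···········
██·····░┄░┄─·
██··┄┄─█┄█░┄·
██··░┄┄┄█┄┄┄·
██··╬┄──┄┄█╬·
██··╬█▲┄█┄╬░·
██··░╬┄█┄╬╬─·
██··─┄─█┄╬···
██···········
██···········
█████████████
█████████████

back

██···········
██·····░┄░┄─·
██··┄┄─█┄█░┄·
██··░┄┄┄█┄┄┄·
██··╬┄──┄┄█╬·
██··╬█─┄█┄╬░·
██··░╬▲█┄╬╬─·
██··─┄─█┄╬···
██··█─░╬┄····
██···········
█████████████
█████████████
█████████████

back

██·····░┄░┄─·
██··┄┄─█┄█░┄·
██··░┄┄┄█┄┄┄·
██··╬┄──┄┄█╬·
██··╬█─┄█┄╬░·
██··░╬┄█┄╬╬─·
██··─┄▲█┄╬···
██··█─░╬┄····
██··┄░╬█┄····
█████████████
█████████████
█████████████
█████████████

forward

██···········
██·····░┄░┄─·
██··┄┄─█┄█░┄·
██··░┄┄┄█┄┄┄·
██··╬┄──┄┄█╬·
██··╬█─┄█┄╬░·
██··░╬▲█┄╬╬─·
██··─┄─█┄╬···
██··█─░╬┄····
██··┄░╬█┄····
█████████████
█████████████
█████████████

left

███··········
███·····░┄░┄─
███··┄┄─█┄█░┄
███··░┄┄┄█┄┄┄
███·─╬┄──┄┄█╬
███·╬╬█─┄█┄╬░
███·┄░▲┄█┄╬╬─
███·──┄─█┄╬··
███·─█─░╬┄···
███··┄░╬█┄···
█████████████
█████████████
█████████████

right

██···········
██·····░┄░┄─·
██··┄┄─█┄█░┄·
██··░┄┄┄█┄┄┄·
██·─╬┄──┄┄█╬·
██·╬╬█─┄█┄╬░·
██·┄░╬▲█┄╬╬─·
██·──┄─█┄╬···
██·─█─░╬┄····
██··┄░╬█┄····
█████████████
█████████████
█████████████

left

███··········
███·····░┄░┄─
███··┄┄─█┄█░┄
███··░┄┄┄█┄┄┄
███·─╬┄──┄┄█╬
███·╬╬█─┄█┄╬░
███·┄░▲┄█┄╬╬─
███·──┄─█┄╬··
███·─█─░╬┄···
███··┄░╬█┄···
█████████████
█████████████
█████████████

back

███·····░┄░┄─
███··┄┄─█┄█░┄
███··░┄┄┄█┄┄┄
███·─╬┄──┄┄█╬
███·╬╬█─┄█┄╬░
███·┄░╬┄█┄╬╬─
███·──▲─█┄╬··
███·─█─░╬┄···
███·╬┄░╬█┄···
█████████████
█████████████
█████████████
█████████████

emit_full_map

····░┄░┄─
·┄┄─█┄█░┄
·░┄┄┄█┄┄┄
─╬┄──┄┄█╬
╬╬█─┄█┄╬░
┄░╬┄█┄╬╬─
──▲─█┄╬··
─█─░╬┄···
╬┄░╬█┄···

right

██·····░┄░┄─·
██··┄┄─█┄█░┄·
██··░┄┄┄█┄┄┄·
██·─╬┄──┄┄█╬·
██·╬╬█─┄█┄╬░·
██·┄░╬┄█┄╬╬─·
██·──┄▲█┄╬···
██·─█─░╬┄····
██·╬┄░╬█┄····
█████████████
█████████████
█████████████
█████████████

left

███·····░┄░┄─
███··┄┄─█┄█░┄
███··░┄┄┄█┄┄┄
███·─╬┄──┄┄█╬
███·╬╬█─┄█┄╬░
███·┄░╬┄█┄╬╬─
███·──▲─█┄╬··
███·─█─░╬┄···
███·╬┄░╬█┄···
█████████████
█████████████
█████████████
█████████████

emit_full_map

····░┄░┄─
·┄┄─█┄█░┄
·░┄┄┄█┄┄┄
─╬┄──┄┄█╬
╬╬█─┄█┄╬░
┄░╬┄█┄╬╬─
──▲─█┄╬··
─█─░╬┄···
╬┄░╬█┄···
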